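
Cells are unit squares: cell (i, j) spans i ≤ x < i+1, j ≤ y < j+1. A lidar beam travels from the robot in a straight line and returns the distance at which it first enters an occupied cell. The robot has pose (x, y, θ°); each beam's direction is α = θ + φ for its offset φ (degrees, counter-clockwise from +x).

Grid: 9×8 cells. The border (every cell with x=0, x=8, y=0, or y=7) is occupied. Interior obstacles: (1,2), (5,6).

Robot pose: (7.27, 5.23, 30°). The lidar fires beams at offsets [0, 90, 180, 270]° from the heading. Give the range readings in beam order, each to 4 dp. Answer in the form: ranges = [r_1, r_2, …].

beam 1: φ=0°, α=30°
  d=(0.8660,0.5000)  start (7,5)  tX=0.8429 tY=1.5400  stride 1/|dx|=1.1547 1/|dy|=2.0000
    cross x-line → (8,5), t=0.8429 (wall)
  → r_1 = 0.8429
beam 2: φ=90°, α=120°
  d=(-0.5000,0.8660)  start (7,5)  tX=0.5400 tY=0.8891  stride 1/|dx|=2.0000 1/|dy|=1.1547
    cross x-line → (6,5), t=0.5400
    cross y-line → (6,6), t=0.8891
    cross y-line → (6,7), t=2.0438 (wall)
  → r_2 = 2.0438
beam 3: φ=180°, α=210°
  d=(-0.8660,-0.5000)  start (7,5)  tX=0.3118 tY=0.4600  stride 1/|dx|=1.1547 1/|dy|=2.0000
    cross x-line → (6,5), t=0.3118
    cross y-line → (6,4), t=0.4600
    cross x-line → (5,4), t=1.4665
    cross y-line → (5,3), t=2.4600
    cross x-line → (4,3), t=2.6212
    cross x-line → (3,3), t=3.7759
    cross y-line → (3,2), t=4.4600
    cross x-line → (2,2), t=4.9306
    cross x-line → (1,2), t=6.0853 (wall)
  → r_3 = 6.0853
beam 4: φ=270°, α=300°
  d=(0.5000,-0.8660)  start (7,5)  tX=1.4600 tY=0.2656  stride 1/|dx|=2.0000 1/|dy|=1.1547
    cross y-line → (7,4), t=0.2656
    cross y-line → (7,3), t=1.4203
    cross x-line → (8,3), t=1.4600 (wall)
  → r_4 = 1.4600

ranges = [0.8429, 2.0438, 6.0853, 1.4600]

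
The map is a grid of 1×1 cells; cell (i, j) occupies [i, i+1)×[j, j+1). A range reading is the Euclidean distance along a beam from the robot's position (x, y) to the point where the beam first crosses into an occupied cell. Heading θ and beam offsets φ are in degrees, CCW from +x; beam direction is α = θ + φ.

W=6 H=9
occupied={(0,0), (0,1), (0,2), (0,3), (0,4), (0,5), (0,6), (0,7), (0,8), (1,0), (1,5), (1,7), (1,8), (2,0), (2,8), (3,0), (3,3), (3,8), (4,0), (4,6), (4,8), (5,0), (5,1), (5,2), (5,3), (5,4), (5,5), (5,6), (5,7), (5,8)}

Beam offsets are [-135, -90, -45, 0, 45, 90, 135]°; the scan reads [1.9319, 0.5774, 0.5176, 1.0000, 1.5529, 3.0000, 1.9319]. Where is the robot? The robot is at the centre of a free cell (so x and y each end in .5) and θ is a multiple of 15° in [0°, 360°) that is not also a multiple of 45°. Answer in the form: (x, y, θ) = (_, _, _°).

The pose lattice has 24·16 = 384 candidates. Test each by forward raycasting.
  (1.5, 4.5, 240°): beam 1 = 0.5176 ≠ 1.9319 ✗
  (3.5, 7.5, 165°): beam 1 = 1.0000 ≠ 1.9319 ✗
  (3.5, 7.5, 255°): beam 1 = 0.5774 ≠ 1.9319 ✗
  (4.5, 1.5, 15°): beam 1 = 0.5774 ≠ 1.9319 ✗
  (4.5, 3.5, 300°): beam 1 = 0.5176 ≠ 1.9319 ✗
  …
  (1.5, 2.5, 240°): r_1=1.9319, r_2=0.5774, r_3=0.5176, r_4=1.0000, r_5=1.5529, r_6=3.0000, r_7=1.9319 — all match ✓
Only this pose fits every beam.

(x, y, θ) = (1.5, 2.5, 240°)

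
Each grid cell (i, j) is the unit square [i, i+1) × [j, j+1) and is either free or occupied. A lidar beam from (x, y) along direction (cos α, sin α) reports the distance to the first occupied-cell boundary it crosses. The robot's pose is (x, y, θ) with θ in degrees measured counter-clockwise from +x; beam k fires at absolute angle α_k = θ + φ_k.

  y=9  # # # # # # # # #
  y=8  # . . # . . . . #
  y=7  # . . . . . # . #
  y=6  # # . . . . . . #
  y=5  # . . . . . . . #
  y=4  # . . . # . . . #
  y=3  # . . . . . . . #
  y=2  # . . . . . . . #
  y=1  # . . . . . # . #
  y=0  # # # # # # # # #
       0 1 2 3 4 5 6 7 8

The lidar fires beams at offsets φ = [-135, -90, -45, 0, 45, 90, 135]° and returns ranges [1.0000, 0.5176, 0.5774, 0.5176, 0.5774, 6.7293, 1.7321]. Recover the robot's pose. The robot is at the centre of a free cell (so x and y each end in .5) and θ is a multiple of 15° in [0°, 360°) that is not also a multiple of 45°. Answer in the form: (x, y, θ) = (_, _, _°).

Enumerate (i+0.5, j+0.5, θ) over the 51 free cells and 16 admissible headings. For each, cast all 7 beams and compare to the given ranges.
  (3.5, 1.5, 330°): beam 1 = 1.9319 ≠ 1.0000 ✗
  (4.5, 6.5, 165°): beam 1 = 1.7321 ≠ 1.0000 ✗
  (2.5, 3.5, 195°): beam 1 = 6.3509 ≠ 1.0000 ✗
  (3.5, 4.5, 105°): beam 1 = 0.5774 ≠ 1.0000 ✗
  …
  (1.5, 7.5, 255°): r_1=1.0000, r_2=0.5176, r_3=0.5774, r_4=0.5176, r_5=0.5774, r_6=6.7293, r_7=1.7321 — all match ✓
Unique over the lattice → pose = (1.5, 7.5, 255°).

(x, y, θ) = (1.5, 7.5, 255°)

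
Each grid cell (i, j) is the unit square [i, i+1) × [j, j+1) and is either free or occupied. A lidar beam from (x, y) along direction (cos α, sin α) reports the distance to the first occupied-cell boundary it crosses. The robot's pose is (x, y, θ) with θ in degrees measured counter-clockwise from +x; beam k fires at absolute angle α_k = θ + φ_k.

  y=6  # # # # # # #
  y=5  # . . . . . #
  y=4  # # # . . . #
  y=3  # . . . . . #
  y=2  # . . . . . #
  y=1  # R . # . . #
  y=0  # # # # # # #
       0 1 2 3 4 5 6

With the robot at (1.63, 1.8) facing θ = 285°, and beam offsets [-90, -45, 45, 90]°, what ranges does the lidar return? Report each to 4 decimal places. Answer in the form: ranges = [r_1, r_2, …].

beam 1: φ=-90°, α=195°
  d=(-0.9659,-0.2588)  start (1,1)  tX=0.6522 tY=3.0910  stride 1/|dx|=1.0353 1/|dy|=3.8637
    cross x-line → (0,1), t=0.6522 (wall)
  → r_1 = 0.6522
beam 2: φ=-45°, α=240°
  d=(-0.5000,-0.8660)  start (1,1)  tX=1.2600 tY=0.9238  stride 1/|dx|=2.0000 1/|dy|=1.1547
    cross y-line → (1,0), t=0.9238 (wall)
  → r_2 = 0.9238
beam 3: φ=45°, α=330°
  d=(0.8660,-0.5000)  start (1,1)  tX=0.4272 tY=1.6000  stride 1/|dx|=1.1547 1/|dy|=2.0000
    cross x-line → (2,1), t=0.4272
    cross x-line → (3,1), t=1.5819 (wall)
  → r_3 = 1.5819
beam 4: φ=90°, α=15°
  d=(0.9659,0.2588)  start (1,1)  tX=0.3831 tY=0.7727  stride 1/|dx|=1.0353 1/|dy|=3.8637
    cross x-line → (2,1), t=0.3831
    cross y-line → (2,2), t=0.7727
    cross x-line → (3,2), t=1.4183
    cross x-line → (4,2), t=2.4536
    cross x-line → (5,2), t=3.4889
    cross x-line → (6,2), t=4.5242 (wall)
  → r_4 = 4.5242

ranges = [0.6522, 0.9238, 1.5819, 4.5242]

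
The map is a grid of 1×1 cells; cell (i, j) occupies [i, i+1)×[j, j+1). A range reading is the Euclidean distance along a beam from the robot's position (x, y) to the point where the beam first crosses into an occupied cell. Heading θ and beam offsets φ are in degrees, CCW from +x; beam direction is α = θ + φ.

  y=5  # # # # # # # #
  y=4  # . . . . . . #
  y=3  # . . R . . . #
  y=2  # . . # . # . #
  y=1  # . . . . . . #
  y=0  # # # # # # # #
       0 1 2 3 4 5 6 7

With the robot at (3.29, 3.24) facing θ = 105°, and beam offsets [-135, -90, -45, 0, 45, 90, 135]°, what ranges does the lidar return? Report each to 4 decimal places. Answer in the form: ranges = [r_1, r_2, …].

ranges = [0.4800, 3.8409, 2.0323, 1.8221, 2.6443, 2.3708, 0.2771]

beam 1: φ=-135°, α=330°
  cosα=0.8660 sinα=-0.5000 | (3,3) | tMaxX 0.8198 tMaxY 0.4800 | tΔX 1.1547 tΔY 2.0000
    t=0.4800 [y] (3,2) — stop
  → r_1 = 0.4800
beam 2: φ=-90°, α=15°
  cosα=0.9659 sinα=0.2588 | (3,3) | tMaxX 0.7350 tMaxY 2.9364 | tΔX 1.0353 tΔY 3.8637
    t=0.7350 [x] (4,3)
    t=1.7703 [x] (5,3)
    t=2.8056 [x] (6,3)
    t=2.9364 [y] (6,4)
    t=3.8409 [x] (7,4) — stop
  → r_2 = 3.8409
beam 3: φ=-45°, α=60°
  cosα=0.5000 sinα=0.8660 | (3,3) | tMaxX 1.4200 tMaxY 0.8776 | tΔX 2.0000 tΔY 1.1547
    t=0.8776 [y] (3,4)
    t=1.4200 [x] (4,4)
    t=2.0323 [y] (4,5) — stop
  → r_3 = 2.0323
beam 4: φ=0°, α=105°
  cosα=-0.2588 sinα=0.9659 | (3,3) | tMaxX 1.1205 tMaxY 0.7868 | tΔX 3.8637 tΔY 1.0353
    t=0.7868 [y] (3,4)
    t=1.1205 [x] (2,4)
    t=1.8221 [y] (2,5) — stop
  → r_4 = 1.8221
beam 5: φ=45°, α=150°
  cosα=-0.8660 sinα=0.5000 | (3,3) | tMaxX 0.3349 tMaxY 1.5200 | tΔX 1.1547 tΔY 2.0000
    t=0.3349 [x] (2,3)
    t=1.4896 [x] (1,3)
    t=1.5200 [y] (1,4)
    t=2.6443 [x] (0,4) — stop
  → r_5 = 2.6443
beam 6: φ=90°, α=195°
  cosα=-0.9659 sinα=-0.2588 | (3,3) | tMaxX 0.3002 tMaxY 0.9273 | tΔX 1.0353 tΔY 3.8637
    t=0.3002 [x] (2,3)
    t=0.9273 [y] (2,2)
    t=1.3355 [x] (1,2)
    t=2.3708 [x] (0,2) — stop
  → r_6 = 2.3708
beam 7: φ=135°, α=240°
  cosα=-0.5000 sinα=-0.8660 | (3,3) | tMaxX 0.5800 tMaxY 0.2771 | tΔX 2.0000 tΔY 1.1547
    t=0.2771 [y] (3,2) — stop
  → r_7 = 0.2771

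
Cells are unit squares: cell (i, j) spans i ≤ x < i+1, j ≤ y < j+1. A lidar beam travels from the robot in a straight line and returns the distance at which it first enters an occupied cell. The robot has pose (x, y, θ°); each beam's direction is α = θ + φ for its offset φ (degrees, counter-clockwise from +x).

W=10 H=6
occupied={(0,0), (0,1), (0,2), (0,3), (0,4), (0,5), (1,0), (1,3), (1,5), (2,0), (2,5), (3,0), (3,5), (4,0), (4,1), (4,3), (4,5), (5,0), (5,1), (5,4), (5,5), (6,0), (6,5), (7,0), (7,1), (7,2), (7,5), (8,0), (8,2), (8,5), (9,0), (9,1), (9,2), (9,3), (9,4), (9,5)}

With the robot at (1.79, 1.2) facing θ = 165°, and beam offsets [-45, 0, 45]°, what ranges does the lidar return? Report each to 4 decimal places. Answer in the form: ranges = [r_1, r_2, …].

beam 1: φ=-45°, α=120°
  d=(-0.5000,0.8660)  start (1,1)  tX=1.5800 tY=0.9238  stride 1/|dx|=2.0000 1/|dy|=1.1547
    cross y-line → (1,2), t=0.9238
    cross x-line → (0,2), t=1.5800 (wall)
  → r_1 = 1.5800
beam 2: φ=0°, α=165°
  d=(-0.9659,0.2588)  start (1,1)  tX=0.8179 tY=3.0910  stride 1/|dx|=1.0353 1/|dy|=3.8637
    cross x-line → (0,1), t=0.8179 (wall)
  → r_2 = 0.8179
beam 3: φ=45°, α=210°
  d=(-0.8660,-0.5000)  start (1,1)  tX=0.9122 tY=0.4000  stride 1/|dx|=1.1547 1/|dy|=2.0000
    cross y-line → (1,0), t=0.4000 (wall)
  → r_3 = 0.4000

ranges = [1.5800, 0.8179, 0.4000]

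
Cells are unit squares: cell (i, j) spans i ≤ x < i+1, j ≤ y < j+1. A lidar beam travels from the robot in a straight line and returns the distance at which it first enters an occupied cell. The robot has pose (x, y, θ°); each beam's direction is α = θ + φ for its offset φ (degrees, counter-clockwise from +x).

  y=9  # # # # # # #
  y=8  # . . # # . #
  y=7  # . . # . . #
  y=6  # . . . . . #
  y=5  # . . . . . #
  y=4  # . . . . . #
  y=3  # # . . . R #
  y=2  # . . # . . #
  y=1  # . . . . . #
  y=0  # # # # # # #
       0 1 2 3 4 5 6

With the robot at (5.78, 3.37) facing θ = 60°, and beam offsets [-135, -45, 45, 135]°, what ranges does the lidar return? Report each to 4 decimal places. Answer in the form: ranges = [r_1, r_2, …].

beam 1: φ=-135°, α=285°
  direction (0.2588, -0.9659); cell (5,3); t to first gridline: x 0.8500, y 0.3831 (then +3.8637 / +1.0353)
    (5,2) via y @ 0.3831
    (6,2) via x @ 0.8500  # hit
  → r_1 = 0.8500
beam 2: φ=-45°, α=15°
  direction (0.9659, 0.2588); cell (5,3); t to first gridline: x 0.2278, y 2.4341 (then +1.0353 / +3.8637)
    (6,3) via x @ 0.2278  # hit
  → r_2 = 0.2278
beam 3: φ=45°, α=105°
  direction (-0.2588, 0.9659); cell (5,3); t to first gridline: x 3.0137, y 0.6522 (then +3.8637 / +1.0353)
    (5,4) via y @ 0.6522
    (5,5) via y @ 1.6875
    (5,6) via y @ 2.7228
    (4,6) via x @ 3.0137
    (4,7) via y @ 3.7581
    (4,8) via y @ 4.7933  # hit
  → r_3 = 4.7933
beam 4: φ=135°, α=195°
  direction (-0.9659, -0.2588); cell (5,3); t to first gridline: x 0.8075, y 1.4296 (then +1.0353 / +3.8637)
    (4,3) via x @ 0.8075
    (4,2) via y @ 1.4296
    (3,2) via x @ 1.8428  # hit
  → r_4 = 1.8428

ranges = [0.8500, 0.2278, 4.7933, 1.8428]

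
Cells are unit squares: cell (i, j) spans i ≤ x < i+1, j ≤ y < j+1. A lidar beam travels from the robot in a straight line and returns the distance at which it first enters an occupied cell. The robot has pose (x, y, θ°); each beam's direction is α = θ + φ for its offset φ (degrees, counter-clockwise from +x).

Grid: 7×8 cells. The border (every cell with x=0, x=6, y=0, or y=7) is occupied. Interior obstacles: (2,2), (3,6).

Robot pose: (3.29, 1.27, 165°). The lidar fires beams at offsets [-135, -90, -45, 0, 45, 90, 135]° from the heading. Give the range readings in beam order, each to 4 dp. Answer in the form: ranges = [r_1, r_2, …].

ranges = [3.1292, 5.9321, 0.8429, 2.3708, 0.5400, 0.2795, 0.3118]

beam 1: φ=-135°, α=30°
  direction (0.8660, 0.5000); cell (3,1); t to first gridline: x 0.8198, y 1.4600 (then +1.1547 / +2.0000)
    (4,1) via x @ 0.8198
    (4,2) via y @ 1.4600
    (5,2) via x @ 1.9745
    (6,2) via x @ 3.1292  # hit
  → r_1 = 3.1292
beam 2: φ=-90°, α=75°
  direction (0.2588, 0.9659); cell (3,1); t to first gridline: x 2.7432, y 0.7558 (then +3.8637 / +1.0353)
    (3,2) via y @ 0.7558
    (3,3) via y @ 1.7910
    (4,3) via x @ 2.7432
    (4,4) via y @ 2.8263
    (4,5) via y @ 3.8616
    (4,6) via y @ 4.8969
    (4,7) via y @ 5.9321  # hit
  → r_2 = 5.9321
beam 3: φ=-45°, α=120°
  direction (-0.5000, 0.8660); cell (3,1); t to first gridline: x 0.5800, y 0.8429 (then +2.0000 / +1.1547)
    (2,1) via x @ 0.5800
    (2,2) via y @ 0.8429  # hit
  → r_3 = 0.8429
beam 4: φ=0°, α=165°
  direction (-0.9659, 0.2588); cell (3,1); t to first gridline: x 0.3002, y 2.8205 (then +1.0353 / +3.8637)
    (2,1) via x @ 0.3002
    (1,1) via x @ 1.3355
    (0,1) via x @ 2.3708  # hit
  → r_4 = 2.3708
beam 5: φ=45°, α=210°
  direction (-0.8660, -0.5000); cell (3,1); t to first gridline: x 0.3349, y 0.5400 (then +1.1547 / +2.0000)
    (2,1) via x @ 0.3349
    (2,0) via y @ 0.5400  # hit
  → r_5 = 0.5400
beam 6: φ=90°, α=255°
  direction (-0.2588, -0.9659); cell (3,1); t to first gridline: x 1.1205, y 0.2795 (then +3.8637 / +1.0353)
    (3,0) via y @ 0.2795  # hit
  → r_6 = 0.2795
beam 7: φ=135°, α=300°
  direction (0.5000, -0.8660); cell (3,1); t to first gridline: x 1.4200, y 0.3118 (then +2.0000 / +1.1547)
    (3,0) via y @ 0.3118  # hit
  → r_7 = 0.3118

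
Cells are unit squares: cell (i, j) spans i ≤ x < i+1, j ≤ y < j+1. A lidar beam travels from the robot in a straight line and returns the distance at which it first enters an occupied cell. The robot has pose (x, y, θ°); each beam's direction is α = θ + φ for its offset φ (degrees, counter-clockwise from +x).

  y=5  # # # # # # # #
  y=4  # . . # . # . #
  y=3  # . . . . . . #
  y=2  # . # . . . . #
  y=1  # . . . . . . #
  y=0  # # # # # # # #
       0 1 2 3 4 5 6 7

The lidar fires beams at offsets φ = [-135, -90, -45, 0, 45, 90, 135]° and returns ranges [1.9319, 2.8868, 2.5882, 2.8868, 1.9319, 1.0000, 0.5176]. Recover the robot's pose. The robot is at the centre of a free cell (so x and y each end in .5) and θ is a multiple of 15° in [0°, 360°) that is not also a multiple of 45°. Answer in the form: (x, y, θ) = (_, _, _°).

Enumerate (i+0.5, j+0.5, θ) over the 21 free cells and 16 admissible headings. For each, cast all 7 beams and compare to the given ranges.
  (4.5, 1.5, 240°): beam 1 = 2.5882 ≠ 1.9319 ✗
  (3.5, 3.5, 345°): beam 1 = 1.0000 ≠ 1.9319 ✗
  (1.5, 3.5, 240°): beam 1 = 1.5529 ≠ 1.9319 ✗
  (6.5, 3.5, 195°): beam 1 = 1.0000 ≠ 1.9319 ✗
  (4.5, 3.5, 105°): beam 1 = 2.8868 ≠ 1.9319 ✗
  …
  (4.5, 1.5, 120°): r_1=1.9319, r_2=2.8868, r_3=2.5882, r_4=2.8868, r_5=1.9319, r_6=1.0000, r_7=0.5176 — all match ✓
No second candidate reproduces the full scan.

(x, y, θ) = (4.5, 1.5, 120°)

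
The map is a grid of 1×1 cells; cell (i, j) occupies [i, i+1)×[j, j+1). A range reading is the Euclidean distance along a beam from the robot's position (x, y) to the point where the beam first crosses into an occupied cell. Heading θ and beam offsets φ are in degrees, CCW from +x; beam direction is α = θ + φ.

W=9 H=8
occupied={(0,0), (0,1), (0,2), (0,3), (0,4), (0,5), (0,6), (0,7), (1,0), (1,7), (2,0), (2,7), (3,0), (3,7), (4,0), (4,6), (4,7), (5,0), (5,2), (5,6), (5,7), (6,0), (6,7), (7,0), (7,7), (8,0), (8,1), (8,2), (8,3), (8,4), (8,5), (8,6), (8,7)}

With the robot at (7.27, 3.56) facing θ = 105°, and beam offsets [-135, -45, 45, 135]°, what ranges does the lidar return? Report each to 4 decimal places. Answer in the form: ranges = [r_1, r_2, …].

ranges = [0.8429, 1.4600, 6.8800, 2.9560]

beam 1: φ=-135°, α=330°
  cosα=0.8660 sinα=-0.5000 | (7,3) | tMaxX 0.8429 tMaxY 1.1200 | tΔX 1.1547 tΔY 2.0000
    t=0.8429 [x] (8,3) — stop
  → r_1 = 0.8429
beam 2: φ=-45°, α=60°
  cosα=0.5000 sinα=0.8660 | (7,3) | tMaxX 1.4600 tMaxY 0.5081 | tΔX 2.0000 tΔY 1.1547
    t=0.5081 [y] (7,4)
    t=1.4600 [x] (8,4) — stop
  → r_2 = 1.4600
beam 3: φ=45°, α=150°
  cosα=-0.8660 sinα=0.5000 | (7,3) | tMaxX 0.3118 tMaxY 0.8800 | tΔX 1.1547 tΔY 2.0000
    t=0.3118 [x] (6,3)
    t=0.8800 [y] (6,4)
    t=1.4665 [x] (5,4)
    t=2.6212 [x] (4,4)
    t=2.8800 [y] (4,5)
    t=3.7759 [x] (3,5)
    t=4.8800 [y] (3,6)
    t=4.9306 [x] (2,6)
    t=6.0853 [x] (1,6)
    t=6.8800 [y] (1,7) — stop
  → r_3 = 6.8800
beam 4: φ=135°, α=240°
  cosα=-0.5000 sinα=-0.8660 | (7,3) | tMaxX 0.5400 tMaxY 0.6466 | tΔX 2.0000 tΔY 1.1547
    t=0.5400 [x] (6,3)
    t=0.6466 [y] (6,2)
    t=1.8013 [y] (6,1)
    t=2.5400 [x] (5,1)
    t=2.9560 [y] (5,0) — stop
  → r_4 = 2.9560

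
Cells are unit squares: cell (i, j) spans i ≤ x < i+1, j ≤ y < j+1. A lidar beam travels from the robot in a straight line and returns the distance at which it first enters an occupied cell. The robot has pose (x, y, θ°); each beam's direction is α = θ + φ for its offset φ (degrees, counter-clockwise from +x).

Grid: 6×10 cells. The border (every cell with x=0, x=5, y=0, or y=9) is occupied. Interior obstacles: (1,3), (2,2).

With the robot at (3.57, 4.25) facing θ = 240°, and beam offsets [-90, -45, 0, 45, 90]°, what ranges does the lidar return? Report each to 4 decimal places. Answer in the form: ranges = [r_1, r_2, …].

ranges = [2.9676, 1.6254, 1.4434, 3.3646, 1.6512]

beam 1: φ=-90°, α=150°
  dir = (cos 150°, sin 150°) = (-0.8660, 0.5000); from cell (3,4)
  next x-line at t=0.6582, next y-line at t=1.5000; Δt_x=1.1547, Δt_y=2.0000
    x: enter (2,4) at t=0.6582
    y: enter (2,5) at t=1.5000
    x: enter (1,5) at t=1.8129
    x: enter (0,5) at t=2.9676 ← occupied
  → r_1 = 2.9676
beam 2: φ=-45°, α=195°
  dir = (cos 195°, sin 195°) = (-0.9659, -0.2588); from cell (3,4)
  next x-line at t=0.5901, next y-line at t=0.9659; Δt_x=1.0353, Δt_y=3.8637
    x: enter (2,4) at t=0.5901
    y: enter (2,3) at t=0.9659
    x: enter (1,3) at t=1.6254 ← occupied
  → r_2 = 1.6254
beam 3: φ=0°, α=240°
  dir = (cos 240°, sin 240°) = (-0.5000, -0.8660); from cell (3,4)
  next x-line at t=1.1400, next y-line at t=0.2887; Δt_x=2.0000, Δt_y=1.1547
    y: enter (3,3) at t=0.2887
    x: enter (2,3) at t=1.1400
    y: enter (2,2) at t=1.4434 ← occupied
  → r_3 = 1.4434
beam 4: φ=45°, α=285°
  dir = (cos 285°, sin 285°) = (0.2588, -0.9659); from cell (3,4)
  next x-line at t=1.6614, next y-line at t=0.2588; Δt_x=3.8637, Δt_y=1.0353
    y: enter (3,3) at t=0.2588
    y: enter (3,2) at t=1.2941
    x: enter (4,2) at t=1.6614
    y: enter (4,1) at t=2.3294
    y: enter (4,0) at t=3.3646 ← occupied
  → r_4 = 3.3646
beam 5: φ=90°, α=330°
  dir = (cos 330°, sin 330°) = (0.8660, -0.5000); from cell (3,4)
  next x-line at t=0.4965, next y-line at t=0.5000; Δt_x=1.1547, Δt_y=2.0000
    x: enter (4,4) at t=0.4965
    y: enter (4,3) at t=0.5000
    x: enter (5,3) at t=1.6512 ← occupied
  → r_5 = 1.6512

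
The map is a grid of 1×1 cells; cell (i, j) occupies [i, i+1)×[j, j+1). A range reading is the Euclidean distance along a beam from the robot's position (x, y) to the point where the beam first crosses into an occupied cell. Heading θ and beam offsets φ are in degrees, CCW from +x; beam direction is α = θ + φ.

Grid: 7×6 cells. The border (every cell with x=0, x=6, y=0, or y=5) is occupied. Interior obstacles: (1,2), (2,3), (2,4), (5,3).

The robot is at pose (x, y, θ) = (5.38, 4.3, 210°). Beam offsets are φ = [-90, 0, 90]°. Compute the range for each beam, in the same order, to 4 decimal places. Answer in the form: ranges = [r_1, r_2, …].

ranges = [0.8083, 3.9029, 0.3464]

beam 1: φ=-90°, α=120°
  d=(-0.5000,0.8660)  start (5,4)  tX=0.7600 tY=0.8083  stride 1/|dx|=2.0000 1/|dy|=1.1547
    cross x-line → (4,4), t=0.7600
    cross y-line → (4,5), t=0.8083 (wall)
  → r_1 = 0.8083
beam 2: φ=0°, α=210°
  d=(-0.8660,-0.5000)  start (5,4)  tX=0.4388 tY=0.6000  stride 1/|dx|=1.1547 1/|dy|=2.0000
    cross x-line → (4,4), t=0.4388
    cross y-line → (4,3), t=0.6000
    cross x-line → (3,3), t=1.5935
    cross y-line → (3,2), t=2.6000
    cross x-line → (2,2), t=2.7482
    cross x-line → (1,2), t=3.9029 (wall)
  → r_2 = 3.9029
beam 3: φ=90°, α=300°
  d=(0.5000,-0.8660)  start (5,4)  tX=1.2400 tY=0.3464  stride 1/|dx|=2.0000 1/|dy|=1.1547
    cross y-line → (5,3), t=0.3464 (wall)
  → r_3 = 0.3464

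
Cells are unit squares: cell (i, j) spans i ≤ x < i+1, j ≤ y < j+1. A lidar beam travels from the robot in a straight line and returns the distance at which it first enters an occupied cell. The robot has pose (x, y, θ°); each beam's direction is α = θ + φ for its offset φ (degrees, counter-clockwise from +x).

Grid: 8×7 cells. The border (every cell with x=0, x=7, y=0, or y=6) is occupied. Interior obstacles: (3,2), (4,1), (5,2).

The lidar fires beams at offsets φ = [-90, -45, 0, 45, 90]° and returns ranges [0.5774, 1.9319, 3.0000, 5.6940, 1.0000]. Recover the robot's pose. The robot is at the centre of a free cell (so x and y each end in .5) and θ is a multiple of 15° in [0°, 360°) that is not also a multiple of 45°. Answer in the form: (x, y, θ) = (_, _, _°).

(x, y, θ) = (1.5, 5.5, 300°)

The pose lattice has 27·16 = 432 candidates. Test each by forward raycasting.
  (1.5, 2.5, 105°): beam 1 = 1.5529 ≠ 0.5774 ✗
  (3.5, 5.5, 255°): beam 1 = 1.9319 ≠ 0.5774 ✗
  (5.5, 1.5, 150°): beam 2 = 0.5176 ≠ 1.9319 ✗
  (1.5, 1.5, 120°): beam 1 = 1.7321 ≠ 0.5774 ✗
  …
  (1.5, 5.5, 300°): r_1=0.5774, r_2=1.9319, r_3=3.0000, r_4=5.6940, r_5=1.0000 — all match ✓
Only this pose fits every beam.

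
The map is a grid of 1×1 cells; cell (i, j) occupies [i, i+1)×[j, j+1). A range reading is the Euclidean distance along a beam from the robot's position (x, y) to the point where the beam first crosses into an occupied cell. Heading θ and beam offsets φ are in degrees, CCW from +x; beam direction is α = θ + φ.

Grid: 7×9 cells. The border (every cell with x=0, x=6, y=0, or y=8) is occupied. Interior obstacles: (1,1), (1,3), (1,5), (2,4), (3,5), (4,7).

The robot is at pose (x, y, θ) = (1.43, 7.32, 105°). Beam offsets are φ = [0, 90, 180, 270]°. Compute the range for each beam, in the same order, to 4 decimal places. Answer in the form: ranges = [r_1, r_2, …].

beam 1: φ=0°, α=105°
  dir = (cos 105°, sin 105°) = (-0.2588, 0.9659); from cell (1,7)
  next x-line at t=1.6614, next y-line at t=0.7040; Δt_x=3.8637, Δt_y=1.0353
    y: enter (1,8) at t=0.7040 ← occupied
  → r_1 = 0.7040
beam 2: φ=90°, α=195°
  dir = (cos 195°, sin 195°) = (-0.9659, -0.2588); from cell (1,7)
  next x-line at t=0.4452, next y-line at t=1.2364; Δt_x=1.0353, Δt_y=3.8637
    x: enter (0,7) at t=0.4452 ← occupied
  → r_2 = 0.4452
beam 3: φ=180°, α=285°
  dir = (cos 285°, sin 285°) = (0.2588, -0.9659); from cell (1,7)
  next x-line at t=2.2023, next y-line at t=0.3313; Δt_x=3.8637, Δt_y=1.0353
    y: enter (1,6) at t=0.3313
    y: enter (1,5) at t=1.3666 ← occupied
  → r_3 = 1.3666
beam 4: φ=270°, α=15°
  dir = (cos 15°, sin 15°) = (0.9659, 0.2588); from cell (1,7)
  next x-line at t=0.5901, next y-line at t=2.6273; Δt_x=1.0353, Δt_y=3.8637
    x: enter (2,7) at t=0.5901
    x: enter (3,7) at t=1.6254
    y: enter (3,8) at t=2.6273 ← occupied
  → r_4 = 2.6273

ranges = [0.7040, 0.4452, 1.3666, 2.6273]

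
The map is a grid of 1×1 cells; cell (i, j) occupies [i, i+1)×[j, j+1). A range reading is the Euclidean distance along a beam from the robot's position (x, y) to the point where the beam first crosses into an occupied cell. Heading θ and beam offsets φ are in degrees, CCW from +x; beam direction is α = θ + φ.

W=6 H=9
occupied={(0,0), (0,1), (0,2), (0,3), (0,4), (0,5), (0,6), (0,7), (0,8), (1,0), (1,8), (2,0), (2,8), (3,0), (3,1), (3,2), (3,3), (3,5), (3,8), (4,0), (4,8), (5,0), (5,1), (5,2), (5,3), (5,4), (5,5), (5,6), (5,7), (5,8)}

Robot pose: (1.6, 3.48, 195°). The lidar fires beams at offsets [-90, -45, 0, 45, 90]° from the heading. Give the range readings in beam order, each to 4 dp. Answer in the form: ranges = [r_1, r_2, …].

beam 1: φ=-90°, α=105°
  dir = (cos 105°, sin 105°) = (-0.2588, 0.9659); from cell (1,3)
  next x-line at t=2.3182, next y-line at t=0.5383; Δt_x=3.8637, Δt_y=1.0353
    y: enter (1,4) at t=0.5383
    y: enter (1,5) at t=1.5736
    x: enter (0,5) at t=2.3182 ← occupied
  → r_1 = 2.3182
beam 2: φ=-45°, α=150°
  dir = (cos 150°, sin 150°) = (-0.8660, 0.5000); from cell (1,3)
  next x-line at t=0.6928, next y-line at t=1.0400; Δt_x=1.1547, Δt_y=2.0000
    x: enter (0,3) at t=0.6928 ← occupied
  → r_2 = 0.6928
beam 3: φ=0°, α=195°
  dir = (cos 195°, sin 195°) = (-0.9659, -0.2588); from cell (1,3)
  next x-line at t=0.6212, next y-line at t=1.8546; Δt_x=1.0353, Δt_y=3.8637
    x: enter (0,3) at t=0.6212 ← occupied
  → r_3 = 0.6212
beam 4: φ=45°, α=240°
  dir = (cos 240°, sin 240°) = (-0.5000, -0.8660); from cell (1,3)
  next x-line at t=1.2000, next y-line at t=0.5543; Δt_x=2.0000, Δt_y=1.1547
    y: enter (1,2) at t=0.5543
    x: enter (0,2) at t=1.2000 ← occupied
  → r_4 = 1.2000
beam 5: φ=90°, α=285°
  dir = (cos 285°, sin 285°) = (0.2588, -0.9659); from cell (1,3)
  next x-line at t=1.5455, next y-line at t=0.4969; Δt_x=3.8637, Δt_y=1.0353
    y: enter (1,2) at t=0.4969
    y: enter (1,1) at t=1.5322
    x: enter (2,1) at t=1.5455
    y: enter (2,0) at t=2.5675 ← occupied
  → r_5 = 2.5675

ranges = [2.3182, 0.6928, 0.6212, 1.2000, 2.5675]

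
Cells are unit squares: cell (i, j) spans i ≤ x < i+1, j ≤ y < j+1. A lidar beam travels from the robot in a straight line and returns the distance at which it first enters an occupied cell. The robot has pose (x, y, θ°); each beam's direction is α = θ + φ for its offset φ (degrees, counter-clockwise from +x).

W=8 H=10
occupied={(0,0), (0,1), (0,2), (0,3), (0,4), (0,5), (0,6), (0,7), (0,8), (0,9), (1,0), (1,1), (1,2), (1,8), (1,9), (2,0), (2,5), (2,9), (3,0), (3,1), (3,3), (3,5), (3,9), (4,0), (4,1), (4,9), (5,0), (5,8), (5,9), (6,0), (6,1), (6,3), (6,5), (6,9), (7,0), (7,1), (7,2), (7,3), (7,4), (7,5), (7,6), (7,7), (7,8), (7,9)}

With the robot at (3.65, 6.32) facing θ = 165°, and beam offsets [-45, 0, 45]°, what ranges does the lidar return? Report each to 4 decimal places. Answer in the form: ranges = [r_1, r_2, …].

ranges = [3.0946, 2.7435, 0.6400]

beam 1: φ=-45°, α=120°
  d=(-0.5000,0.8660)  start (3,6)  tX=1.3000 tY=0.7852  stride 1/|dx|=2.0000 1/|dy|=1.1547
    cross y-line → (3,7), t=0.7852
    cross x-line → (2,7), t=1.3000
    cross y-line → (2,8), t=1.9399
    cross y-line → (2,9), t=3.0946 (wall)
  → r_1 = 3.0946
beam 2: φ=0°, α=165°
  d=(-0.9659,0.2588)  start (3,6)  tX=0.6729 tY=2.6273  stride 1/|dx|=1.0353 1/|dy|=3.8637
    cross x-line → (2,6), t=0.6729
    cross x-line → (1,6), t=1.7082
    cross y-line → (1,7), t=2.6273
    cross x-line → (0,7), t=2.7435 (wall)
  → r_2 = 2.7435
beam 3: φ=45°, α=210°
  d=(-0.8660,-0.5000)  start (3,6)  tX=0.7506 tY=0.6400  stride 1/|dx|=1.1547 1/|dy|=2.0000
    cross y-line → (3,5), t=0.6400 (wall)
  → r_3 = 0.6400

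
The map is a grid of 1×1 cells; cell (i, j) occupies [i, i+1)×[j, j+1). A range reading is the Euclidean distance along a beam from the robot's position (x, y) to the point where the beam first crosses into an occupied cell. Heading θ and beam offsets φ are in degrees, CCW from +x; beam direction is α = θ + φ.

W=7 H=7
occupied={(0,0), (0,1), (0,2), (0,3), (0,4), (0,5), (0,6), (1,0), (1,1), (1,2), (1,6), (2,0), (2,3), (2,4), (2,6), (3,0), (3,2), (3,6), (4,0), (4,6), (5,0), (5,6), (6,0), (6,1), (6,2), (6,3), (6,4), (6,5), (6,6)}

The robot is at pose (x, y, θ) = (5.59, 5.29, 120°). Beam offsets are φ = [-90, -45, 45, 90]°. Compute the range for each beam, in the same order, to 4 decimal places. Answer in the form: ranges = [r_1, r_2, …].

beam 1: φ=-90°, α=30°
  dir = (cos 30°, sin 30°) = (0.8660, 0.5000); from cell (5,5)
  next x-line at t=0.4734, next y-line at t=1.4200; Δt_x=1.1547, Δt_y=2.0000
    x: enter (6,5) at t=0.4734 ← occupied
  → r_1 = 0.4734
beam 2: φ=-45°, α=75°
  dir = (cos 75°, sin 75°) = (0.2588, 0.9659); from cell (5,5)
  next x-line at t=1.5841, next y-line at t=0.7350; Δt_x=3.8637, Δt_y=1.0353
    y: enter (5,6) at t=0.7350 ← occupied
  → r_2 = 0.7350
beam 3: φ=45°, α=165°
  dir = (cos 165°, sin 165°) = (-0.9659, 0.2588); from cell (5,5)
  next x-line at t=0.6108, next y-line at t=2.7432; Δt_x=1.0353, Δt_y=3.8637
    x: enter (4,5) at t=0.6108
    x: enter (3,5) at t=1.6461
    x: enter (2,5) at t=2.6814
    y: enter (2,6) at t=2.7432 ← occupied
  → r_3 = 2.7432
beam 4: φ=90°, α=210°
  dir = (cos 210°, sin 210°) = (-0.8660, -0.5000); from cell (5,5)
  next x-line at t=0.6813, next y-line at t=0.5800; Δt_x=1.1547, Δt_y=2.0000
    y: enter (5,4) at t=0.5800
    x: enter (4,4) at t=0.6813
    x: enter (3,4) at t=1.8360
    y: enter (3,3) at t=2.5800
    x: enter (2,3) at t=2.9907 ← occupied
  → r_4 = 2.9907

ranges = [0.4734, 0.7350, 2.7432, 2.9907]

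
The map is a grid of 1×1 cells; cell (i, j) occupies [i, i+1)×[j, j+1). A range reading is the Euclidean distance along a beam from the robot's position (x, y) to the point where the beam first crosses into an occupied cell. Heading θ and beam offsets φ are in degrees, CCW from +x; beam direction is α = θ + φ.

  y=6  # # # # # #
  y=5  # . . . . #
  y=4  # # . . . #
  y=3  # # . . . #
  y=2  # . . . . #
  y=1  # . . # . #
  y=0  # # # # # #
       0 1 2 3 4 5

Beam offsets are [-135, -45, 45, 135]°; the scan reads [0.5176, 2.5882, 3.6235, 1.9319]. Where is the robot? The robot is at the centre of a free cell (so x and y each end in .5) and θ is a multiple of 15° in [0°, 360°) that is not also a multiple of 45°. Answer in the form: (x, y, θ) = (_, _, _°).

Enumerate (i+0.5, j+0.5, θ) over the 17 free cells and 16 admissible headings. For each, cast all 4 beams and compare to the given ranges.
  (3.5, 5.5, 300°): beam 1 = 1.9319 ≠ 0.5176 ✗
  (2.5, 2.5, 75°): beam 1 = 1.0000 ≠ 0.5176 ✗
  (2.5, 2.5, 210°): beam 1 = 3.6235 ≠ 0.5176 ✗
  (2.5, 4.5, 285°): beam 1 = 0.5774 ≠ 0.5176 ✗
  (4.5, 5.5, 300°): beam 1 = 1.9319 ≠ 0.5176 ✗
  …
  (4.5, 3.5, 150°): r_1=0.5176, r_2=2.5882, r_3=3.6235, r_4=1.9319 — all match ✓
Unique over the lattice → pose = (4.5, 3.5, 150°).

(x, y, θ) = (4.5, 3.5, 150°)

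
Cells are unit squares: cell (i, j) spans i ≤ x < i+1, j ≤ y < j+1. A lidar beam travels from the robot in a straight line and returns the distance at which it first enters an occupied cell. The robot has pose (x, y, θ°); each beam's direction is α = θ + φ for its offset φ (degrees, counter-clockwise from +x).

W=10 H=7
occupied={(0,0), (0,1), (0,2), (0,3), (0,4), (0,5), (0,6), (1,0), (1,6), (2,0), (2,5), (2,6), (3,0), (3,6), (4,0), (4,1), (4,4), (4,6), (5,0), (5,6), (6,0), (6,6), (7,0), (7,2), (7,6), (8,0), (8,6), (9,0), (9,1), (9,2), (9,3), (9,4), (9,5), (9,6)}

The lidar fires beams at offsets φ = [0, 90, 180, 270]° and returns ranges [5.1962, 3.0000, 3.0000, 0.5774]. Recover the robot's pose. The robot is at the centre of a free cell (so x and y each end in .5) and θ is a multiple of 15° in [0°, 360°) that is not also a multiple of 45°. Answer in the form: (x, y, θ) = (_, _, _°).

Enumerate (i+0.5, j+0.5, θ) over the 36 free cells and 16 admissible headings. For each, cast all 4 beams and compare to the given ranges.
  (5.5, 1.5, 345°): beam 1 = 1.9319 ≠ 5.1962 ✗
  (2.5, 3.5, 15°): beam 1 = 1.9319 ≠ 5.1962 ✗
  (3.5, 1.5, 195°): beam 1 = 1.9319 ≠ 5.1962 ✗
  (7.5, 3.5, 345°): beam 1 = 1.5529 ≠ 5.1962 ✗
  …
  (4.5, 2.5, 30°): r_1=5.1962, r_2=3.0000, r_3=3.0000, r_4=0.5774 — all match ✓
Only this pose fits every beam.

(x, y, θ) = (4.5, 2.5, 30°)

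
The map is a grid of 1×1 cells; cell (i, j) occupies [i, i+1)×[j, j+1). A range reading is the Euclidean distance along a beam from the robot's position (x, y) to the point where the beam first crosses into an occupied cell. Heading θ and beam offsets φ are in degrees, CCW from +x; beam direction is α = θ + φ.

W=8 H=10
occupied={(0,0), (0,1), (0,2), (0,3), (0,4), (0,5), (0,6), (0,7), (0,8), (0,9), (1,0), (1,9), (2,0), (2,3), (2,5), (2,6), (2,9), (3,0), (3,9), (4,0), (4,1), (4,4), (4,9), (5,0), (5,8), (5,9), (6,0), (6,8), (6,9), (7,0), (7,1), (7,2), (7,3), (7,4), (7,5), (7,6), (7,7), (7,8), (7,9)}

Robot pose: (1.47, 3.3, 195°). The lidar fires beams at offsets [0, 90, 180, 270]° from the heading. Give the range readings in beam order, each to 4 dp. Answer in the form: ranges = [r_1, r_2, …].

beam 1: φ=0°, α=195°
  d=(-0.9659,-0.2588)  start (1,3)  tX=0.4866 tY=1.1591  stride 1/|dx|=1.0353 1/|dy|=3.8637
    cross x-line → (0,3), t=0.4866 (wall)
  → r_1 = 0.4866
beam 2: φ=90°, α=285°
  d=(0.2588,-0.9659)  start (1,3)  tX=2.0478 tY=0.3106  stride 1/|dx|=3.8637 1/|dy|=1.0353
    cross y-line → (1,2), t=0.3106
    cross y-line → (1,1), t=1.3459
    cross x-line → (2,1), t=2.0478
    cross y-line → (2,0), t=2.3811 (wall)
  → r_2 = 2.3811
beam 3: φ=180°, α=15°
  d=(0.9659,0.2588)  start (1,3)  tX=0.5487 tY=2.7046  stride 1/|dx|=1.0353 1/|dy|=3.8637
    cross x-line → (2,3), t=0.5487 (wall)
  → r_3 = 0.5487
beam 4: φ=270°, α=105°
  d=(-0.2588,0.9659)  start (1,3)  tX=1.8159 tY=0.7247  stride 1/|dx|=3.8637 1/|dy|=1.0353
    cross y-line → (1,4), t=0.7247
    cross y-line → (1,5), t=1.7600
    cross x-line → (0,5), t=1.8159 (wall)
  → r_4 = 1.8159

ranges = [0.4866, 2.3811, 0.5487, 1.8159]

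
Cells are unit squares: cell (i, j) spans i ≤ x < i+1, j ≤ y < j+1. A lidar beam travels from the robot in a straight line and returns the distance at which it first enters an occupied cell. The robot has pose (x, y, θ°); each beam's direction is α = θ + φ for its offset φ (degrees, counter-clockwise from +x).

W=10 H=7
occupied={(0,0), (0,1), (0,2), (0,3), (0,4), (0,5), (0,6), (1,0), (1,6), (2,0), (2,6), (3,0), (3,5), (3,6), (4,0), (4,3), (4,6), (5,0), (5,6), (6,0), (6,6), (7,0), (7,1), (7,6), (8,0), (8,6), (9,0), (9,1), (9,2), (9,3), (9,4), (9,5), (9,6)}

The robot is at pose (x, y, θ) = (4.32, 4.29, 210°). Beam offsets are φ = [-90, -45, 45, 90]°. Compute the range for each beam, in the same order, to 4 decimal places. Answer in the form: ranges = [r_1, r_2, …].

beam 1: φ=-90°, α=120°
  dir = (cos 120°, sin 120°) = (-0.5000, 0.8660); from cell (4,4)
  next x-line at t=0.6400, next y-line at t=0.8198; Δt_x=2.0000, Δt_y=1.1547
    x: enter (3,4) at t=0.6400
    y: enter (3,5) at t=0.8198 ← occupied
  → r_1 = 0.8198
beam 2: φ=-45°, α=165°
  dir = (cos 165°, sin 165°) = (-0.9659, 0.2588); from cell (4,4)
  next x-line at t=0.3313, next y-line at t=2.7432; Δt_x=1.0353, Δt_y=3.8637
    x: enter (3,4) at t=0.3313
    x: enter (2,4) at t=1.3666
    x: enter (1,4) at t=2.4018
    y: enter (1,5) at t=2.7432
    x: enter (0,5) at t=3.4371 ← occupied
  → r_2 = 3.4371
beam 3: φ=45°, α=255°
  dir = (cos 255°, sin 255°) = (-0.2588, -0.9659); from cell (4,4)
  next x-line at t=1.2364, next y-line at t=0.3002; Δt_x=3.8637, Δt_y=1.0353
    y: enter (4,3) at t=0.3002 ← occupied
  → r_3 = 0.3002
beam 4: φ=90°, α=300°
  dir = (cos 300°, sin 300°) = (0.5000, -0.8660); from cell (4,4)
  next x-line at t=1.3600, next y-line at t=0.3349; Δt_x=2.0000, Δt_y=1.1547
    y: enter (4,3) at t=0.3349 ← occupied
  → r_4 = 0.3349

ranges = [0.8198, 3.4371, 0.3002, 0.3349]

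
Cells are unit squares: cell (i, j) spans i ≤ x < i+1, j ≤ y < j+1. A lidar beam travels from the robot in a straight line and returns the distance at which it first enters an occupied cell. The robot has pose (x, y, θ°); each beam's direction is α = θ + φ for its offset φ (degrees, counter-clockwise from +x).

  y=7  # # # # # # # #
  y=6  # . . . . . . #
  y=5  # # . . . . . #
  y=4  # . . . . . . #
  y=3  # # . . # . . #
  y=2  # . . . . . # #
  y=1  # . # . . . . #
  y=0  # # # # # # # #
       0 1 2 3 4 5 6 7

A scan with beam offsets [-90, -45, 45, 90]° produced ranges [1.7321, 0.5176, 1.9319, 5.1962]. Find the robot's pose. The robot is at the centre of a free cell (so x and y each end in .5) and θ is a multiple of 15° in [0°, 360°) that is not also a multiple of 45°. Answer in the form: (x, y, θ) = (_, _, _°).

(x, y, θ) = (2.5, 5.5, 210°)

The pose lattice has 31·16 = 496 candidates. Test each by forward raycasting.
  (5.5, 4.5, 105°): beam 1 = 1.5529 ≠ 1.7321 ✗
  (6.5, 5.5, 165°): beam 1 = 1.5529 ≠ 1.7321 ✗
  (6.5, 1.5, 30°): beam 1 = 0.5774 ≠ 1.7321 ✗
  (4.5, 5.5, 195°): beam 1 = 1.5529 ≠ 1.7321 ✗
  (2.5, 6.5, 345°): beam 1 = 2.5882 ≠ 1.7321 ✗
  …
  (2.5, 5.5, 210°): r_1=1.7321, r_2=0.5176, r_3=1.9319, r_4=5.1962 — all match ✓
No second candidate reproduces the full scan.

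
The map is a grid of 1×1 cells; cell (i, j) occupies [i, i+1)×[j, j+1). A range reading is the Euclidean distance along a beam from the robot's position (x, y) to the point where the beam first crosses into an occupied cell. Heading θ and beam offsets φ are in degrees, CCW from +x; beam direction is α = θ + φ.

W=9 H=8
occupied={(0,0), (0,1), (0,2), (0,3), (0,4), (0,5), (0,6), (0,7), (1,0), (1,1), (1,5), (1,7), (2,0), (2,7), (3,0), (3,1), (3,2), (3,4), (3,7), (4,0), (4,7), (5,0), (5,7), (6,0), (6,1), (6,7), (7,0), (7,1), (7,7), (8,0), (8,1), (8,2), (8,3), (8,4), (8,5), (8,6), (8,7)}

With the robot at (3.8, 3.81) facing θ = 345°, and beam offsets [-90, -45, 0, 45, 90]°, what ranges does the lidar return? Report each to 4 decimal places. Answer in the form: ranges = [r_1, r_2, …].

beam 1: φ=-90°, α=255°
  cosα=-0.2588 sinα=-0.9659 | (3,3) | tMaxX 3.0910 tMaxY 0.8386 | tΔX 3.8637 tΔY 1.0353
    t=0.8386 [y] (3,2) — stop
  → r_1 = 0.8386
beam 2: φ=-45°, α=300°
  cosα=0.5000 sinα=-0.8660 | (3,3) | tMaxX 0.4000 tMaxY 0.9353 | tΔX 2.0000 tΔY 1.1547
    t=0.4000 [x] (4,3)
    t=0.9353 [y] (4,2)
    t=2.0900 [y] (4,1)
    t=2.4000 [x] (5,1)
    t=3.2447 [y] (5,0) — stop
  → r_2 = 3.2447
beam 3: φ=0°, α=345°
  cosα=0.9659 sinα=-0.2588 | (3,3) | tMaxX 0.2071 tMaxY 3.1296 | tΔX 1.0353 tΔY 3.8637
    t=0.2071 [x] (4,3)
    t=1.2423 [x] (5,3)
    t=2.2776 [x] (6,3)
    t=3.1296 [y] (6,2)
    t=3.3129 [x] (7,2)
    t=4.3482 [x] (8,2) — stop
  → r_3 = 4.3482
beam 4: φ=45°, α=30°
  cosα=0.8660 sinα=0.5000 | (3,3) | tMaxX 0.2309 tMaxY 0.3800 | tΔX 1.1547 tΔY 2.0000
    t=0.2309 [x] (4,3)
    t=0.3800 [y] (4,4)
    t=1.3856 [x] (5,4)
    t=2.3800 [y] (5,5)
    t=2.5403 [x] (6,5)
    t=3.6950 [x] (7,5)
    t=4.3800 [y] (7,6)
    t=4.8497 [x] (8,6) — stop
  → r_4 = 4.8497
beam 5: φ=90°, α=75°
  cosα=0.2588 sinα=0.9659 | (3,3) | tMaxX 0.7727 tMaxY 0.1967 | tΔX 3.8637 tΔY 1.0353
    t=0.1967 [y] (3,4) — stop
  → r_5 = 0.1967

ranges = [0.8386, 3.2447, 4.3482, 4.8497, 0.1967]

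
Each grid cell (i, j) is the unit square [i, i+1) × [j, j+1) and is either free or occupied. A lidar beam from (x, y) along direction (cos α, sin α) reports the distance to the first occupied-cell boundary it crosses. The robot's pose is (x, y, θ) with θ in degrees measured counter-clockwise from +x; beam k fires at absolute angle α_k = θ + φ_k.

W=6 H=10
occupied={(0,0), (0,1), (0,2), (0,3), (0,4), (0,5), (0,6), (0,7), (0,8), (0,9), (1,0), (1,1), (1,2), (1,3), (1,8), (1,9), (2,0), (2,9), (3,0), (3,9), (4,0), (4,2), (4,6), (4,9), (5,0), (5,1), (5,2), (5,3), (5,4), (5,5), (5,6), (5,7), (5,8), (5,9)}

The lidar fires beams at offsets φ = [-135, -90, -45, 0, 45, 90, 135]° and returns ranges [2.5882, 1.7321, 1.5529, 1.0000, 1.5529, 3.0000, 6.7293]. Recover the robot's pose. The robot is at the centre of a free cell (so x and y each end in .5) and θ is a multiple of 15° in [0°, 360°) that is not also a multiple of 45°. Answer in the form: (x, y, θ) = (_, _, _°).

Candidates: 26 free-cell centres × 16 headings = 416 poses. Raycast each; keep the one whose scan matches to 4 dp.
  (1.5, 5.5, 120°): beam 1 = 3.6235 ≠ 2.5882 ✗
  (4.5, 1.5, 255°): beam 1 = 0.5774 ≠ 2.5882 ✗
  (4.5, 3.5, 345°): beam 1 = 2.8868 ≠ 2.5882 ✗
  …
  (2.5, 7.5, 150°): r_1=2.5882, r_2=1.7321, r_3=1.5529, r_4=1.0000, r_5=1.5529, r_6=3.0000, r_7=6.7293 — all match ✓
No second candidate reproduces the full scan.

(x, y, θ) = (2.5, 7.5, 150°)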